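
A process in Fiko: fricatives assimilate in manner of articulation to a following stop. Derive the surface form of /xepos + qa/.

The rule targets /s/ (voiceless alveolar fricative), which sits before the trigger /q/ (stop).
The voiceless alveolar stop is [t], so /s/ → [t].

[xepotqa]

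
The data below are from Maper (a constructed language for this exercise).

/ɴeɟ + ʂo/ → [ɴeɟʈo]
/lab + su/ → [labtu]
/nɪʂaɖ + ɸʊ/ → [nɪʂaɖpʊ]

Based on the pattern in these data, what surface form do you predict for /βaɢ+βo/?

The data show progressive manner assimilation: /ʂ/ → [ʈ] after /ɟ/; /s/ → [t] after /b/; /ɸ/ → [p] after /ɖ/. In each pair only manner changes, matching the preceding consonant, while place and voice stay constant.
The rule targets /β/ (voiced bilabial fricative), which sits after the trigger /ɢ/ (stop).
Changing only its manner to stop gives [b] — the voiced bilabial stop.

[βaɢbo]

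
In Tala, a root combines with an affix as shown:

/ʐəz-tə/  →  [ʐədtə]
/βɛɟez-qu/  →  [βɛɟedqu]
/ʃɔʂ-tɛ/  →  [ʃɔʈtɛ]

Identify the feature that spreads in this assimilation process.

Underlying /z/ is realised as [d] next to /t/; /t/ itself does not change.
/z/ is a fricative while /t/ is a stop; the output [d] is a stop, matching the trigger — so the feature that spreads is manner.
Checking the remaining alternations: /z/ → [d] before /q/ (fricative → stop, matching a stop); /ʂ/ → [ʈ] before /t/ (fricative → stop, matching a stop) — only manner changes, and always toward the following segment.

manner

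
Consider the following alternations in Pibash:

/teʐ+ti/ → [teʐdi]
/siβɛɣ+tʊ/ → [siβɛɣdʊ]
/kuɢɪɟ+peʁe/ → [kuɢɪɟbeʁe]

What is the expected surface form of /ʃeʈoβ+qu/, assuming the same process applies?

[ʃeʈoβɢu]

The data show progressive voicing assimilation: /t/ → [d] after /ʐ/; /t/ → [d] after /ɣ/; /p/ → [b] after /ɟ/. In each pair only voicing changes, matching the preceding consonant, while place and manner stay constant.
/q/ is a voiceless uvular stop. The preceding trigger /β/ is voiced, so /q/ must become voiced as well.
The voiced uvular stop is [ɢ], so /q/ → [ɢ].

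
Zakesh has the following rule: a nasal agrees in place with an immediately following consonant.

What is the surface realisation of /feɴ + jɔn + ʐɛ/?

The rule targets /ɴ/ (voiced uvular nasal), which sits before the trigger /j/ (palatal).
The voiced palatal nasal is [ɲ], so /ɴ/ → [ɲ].
At the second juncture, /n/ likewise becomes [ɳ] adjacent to /ʐ/.

[feɲjɔɳʐɛ]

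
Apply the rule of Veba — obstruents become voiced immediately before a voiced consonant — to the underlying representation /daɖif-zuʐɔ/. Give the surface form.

/f/ is a voiceless labiodental fricative. The following trigger /z/ is voiced, so /f/ must become voiced as well.
The voiced labiodental fricative is [v], so /f/ → [v].

[daɖivzuʐɔ]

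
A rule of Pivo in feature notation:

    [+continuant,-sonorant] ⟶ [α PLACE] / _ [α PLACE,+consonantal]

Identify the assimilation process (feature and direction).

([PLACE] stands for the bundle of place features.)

regressive place assimilation

The shared variable α links the value of the place features (abbreviated [PLACE]) on the target to the same value on the neighbouring segment, so place is the feature that assimilates.
Since the environment is written after the underscore, the trigger follows the target; the direction is regressive.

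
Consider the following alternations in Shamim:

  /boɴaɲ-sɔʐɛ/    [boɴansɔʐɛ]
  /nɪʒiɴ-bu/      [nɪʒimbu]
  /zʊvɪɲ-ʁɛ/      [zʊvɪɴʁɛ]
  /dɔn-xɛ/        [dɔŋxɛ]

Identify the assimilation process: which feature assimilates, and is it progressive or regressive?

regressive place assimilation

The segment that alternates is /ɲ/, which surfaces as [n] when adjacent to /s/.
/ɲ/ is palatal while /s/ is alveolar; the output [n] is alveolar, matching the trigger — so the feature that spreads is place.
Manner and voice are unchanged, so the assimilation is partial, not total.
The same holds elsewhere in the data: /ɴ/ → [m] before /b/ (uvular → bilabial, matching bilabial); /ɲ/ → [ɴ] before /ʁ/ (palatal → uvular, matching uvular); /n/ → [ŋ] before /x/ (alveolar → velar, matching velar) — only place changes, and always toward the following segment.
Since the segment that changes precedes the conditioning segment, the assimilation is regressive.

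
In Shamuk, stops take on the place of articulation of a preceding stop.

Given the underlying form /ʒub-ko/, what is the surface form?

The rule targets /k/ (voiceless velar stop), which sits after the trigger /b/ (bilabial).
A voiceless bilabial stop is [p], so the surface segment is [p].

[ʒubpo]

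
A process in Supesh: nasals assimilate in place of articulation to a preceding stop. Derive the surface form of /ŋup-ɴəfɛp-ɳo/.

/ɴ/ is a voiced uvular nasal. The preceding trigger /p/ is bilabial, so /ɴ/ must become bilabial as well.
A voiced bilabial nasal is [m], so the surface segment is [m].
At the second juncture, /ɳ/ likewise becomes [m] adjacent to /p/.

[ŋupməfɛpmo]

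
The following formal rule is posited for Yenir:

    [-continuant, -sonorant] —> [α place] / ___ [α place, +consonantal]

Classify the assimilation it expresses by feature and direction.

regressive place assimilation

The rule copies the place features (abbreviated [place]) from the environment onto the target, so the assimilating feature is place.
The conditioning segment sits to the right of the focus bar, meaning the trigger follows the segment that changes — regressive assimilation.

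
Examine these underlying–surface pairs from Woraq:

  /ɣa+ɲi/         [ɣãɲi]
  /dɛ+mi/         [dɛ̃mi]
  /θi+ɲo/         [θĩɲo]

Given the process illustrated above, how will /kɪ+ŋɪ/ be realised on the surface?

The data show regressive nasality assimilation (vowel nasalisation): /a/ → [ã] before /ɲ/; /ɛ/ → [ɛ̃] before /m/; /i/ → [ĩ] before /ɲ/ — a vowel is nasalised by an immediately following nasal consonant.
The vowel /ɪ/ is adjacent to the following nasal /ŋ/, so it acquires [+nasal] and surfaces as [ɪ̃].

[kɪ̃ŋɪ]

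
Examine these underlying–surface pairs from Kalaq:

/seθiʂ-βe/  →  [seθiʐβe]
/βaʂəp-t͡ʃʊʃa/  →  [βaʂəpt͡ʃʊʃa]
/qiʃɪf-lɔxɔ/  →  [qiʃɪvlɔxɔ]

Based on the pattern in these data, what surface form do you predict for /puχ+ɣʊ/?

[puʁɣʊ]

The data show regressive voicing assimilation: /ʂ/ → [ʐ] before /β/; /f/ → [v] before /l/. In each pair only voicing changes, matching the following consonant, while place and manner stay constant.
Nothing changes in [βaʂəpt͡ʃʊʃa]: there the adjacent consonants already agree in voicing (/p/ and /t͡ʃ/ are both voiceless), so this form is consistent with the same rule.
/χ/ is a voiceless uvular fricative. The following trigger /ɣ/ is voiced, so /χ/ must become voiced as well.
The voiced uvular fricative is [ʁ], so /χ/ → [ʁ].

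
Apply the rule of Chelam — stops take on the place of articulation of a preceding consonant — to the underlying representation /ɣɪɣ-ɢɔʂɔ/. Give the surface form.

/ɢ/ is a voiced uvular stop. The preceding trigger /ɣ/ is velar, so /ɢ/ must become velar as well.
Changing only its place to velar gives [g] — the voiced velar stop.

[ɣɪɣgɔʂɔ]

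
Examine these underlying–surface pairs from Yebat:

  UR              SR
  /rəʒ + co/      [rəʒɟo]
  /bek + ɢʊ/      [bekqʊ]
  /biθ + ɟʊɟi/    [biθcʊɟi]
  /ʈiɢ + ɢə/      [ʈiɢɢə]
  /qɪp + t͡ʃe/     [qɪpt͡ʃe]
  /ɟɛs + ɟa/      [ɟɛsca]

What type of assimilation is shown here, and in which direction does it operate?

Comparing underlying and surface forms, /c/ → [ɟ] is the alternation; the neighbouring /ʒ/ is constant.
The change voiceless → voiced matches the voicing of the preceding /ʒ/, identifying this as voicing assimilation.
Place and manner are unchanged, so the assimilation is partial, not total.
Checking the remaining alternations: /ɢ/ → [q] after /k/ (voiced → voiceless, matching voiceless); /ɟ/ → [c] after /θ/ (voiced → voiceless, matching voiceless); /ɟ/ → [c] after /s/ (voiced → voiceless, matching voiceless) — only voicing changes, and always toward the preceding segment.
Nothing changes in [ʈiɢɢə], [qɪpt͡ʃe]: there the adjacent consonants already agree in voicing (/ɢ/ and /ɢ/ are both voiced; /t͡ʃ/ and /p/ are both voiceless), so these forms are consistent with the same rule.
The trigger is the preceding segment, so the direction is progressive (perseverative).

progressive voicing assimilation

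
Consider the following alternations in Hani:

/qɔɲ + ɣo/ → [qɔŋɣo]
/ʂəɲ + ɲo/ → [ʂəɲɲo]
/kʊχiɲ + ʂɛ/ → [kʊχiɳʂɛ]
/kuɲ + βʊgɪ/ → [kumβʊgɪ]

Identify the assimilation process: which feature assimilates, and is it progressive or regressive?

Comparing underlying and surface forms, /ɲ/ → [ŋ] is the alternation; the neighbouring /ɣ/ is constant.
/ɲ/ is palatal while /ɣ/ is velar; the output [ŋ] is velar, matching the trigger — so the feature that spreads is place.
Manner and voice are unchanged, so the assimilation is partial, not total.
The same holds elsewhere in the data: /ɲ/ → [ɳ] before /ʂ/ (palatal → retroflex, matching retroflex); /ɲ/ → [m] before /β/ (palatal → bilabial, matching bilabial) — only place changes, and always toward the following segment.
No alternation appears in [ʂəɲɲo]: there the adjacent consonants already agree in place (/ɲ/ and /ɲ/ are both palatal), so this form is consistent with the same rule.
Since the segment that changes precedes the conditioning segment, the assimilation is regressive.

regressive place assimilation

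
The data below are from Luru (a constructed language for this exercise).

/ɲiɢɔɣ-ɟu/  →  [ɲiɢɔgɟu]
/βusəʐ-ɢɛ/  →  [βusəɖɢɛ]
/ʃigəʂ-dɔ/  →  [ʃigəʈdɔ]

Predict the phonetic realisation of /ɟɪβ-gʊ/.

The data show regressive manner assimilation: /ɣ/ → [g] before /ɟ/; /ʐ/ → [ɖ] before /ɢ/; /ʂ/ → [ʈ] before /d/. In each pair only manner changes, matching the following consonant, while place and voice stay constant.
The rule targets /β/ (voiced bilabial fricative), which sits before the trigger /g/ (stop).
A voiced bilabial stop is [b], so the surface segment is [b].

[ɟɪbgʊ]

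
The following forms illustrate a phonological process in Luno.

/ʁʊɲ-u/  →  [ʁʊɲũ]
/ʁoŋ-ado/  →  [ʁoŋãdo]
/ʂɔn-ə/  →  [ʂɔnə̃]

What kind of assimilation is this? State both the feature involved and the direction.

progressive nasality assimilation (vowel nasalisation)

The vowel /u/ surfaces as nasalised [ũ] next to the preceding nasal /ɲ/ — it has acquired the [+nasal] feature of its neighbour.
The other forms show the same pattern: /a/ → [ã] after /ŋ/; /ə/ → [ə̃] after /n/ — each time a vowel is nasalised next to a preceding nasal.
Because the conditioning nasal is to the left of the vowel that changes, the process is progressive (perseverative).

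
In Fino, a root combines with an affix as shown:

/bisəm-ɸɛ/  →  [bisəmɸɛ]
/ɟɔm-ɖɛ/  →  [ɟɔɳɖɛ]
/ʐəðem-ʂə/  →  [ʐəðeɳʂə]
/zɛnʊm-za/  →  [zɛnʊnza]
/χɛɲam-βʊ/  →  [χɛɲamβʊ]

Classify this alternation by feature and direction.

regressive place assimilation

The segment that alternates is /m/, which surfaces as [ɳ] when adjacent to /ɖ/.
/m/ is bilabial while /ɖ/ is retroflex; the output [ɳ] is retroflex, matching the trigger — so the feature that spreads is place.
Manner and voice are unchanged, so the assimilation is partial, not total.
Checking the remaining alternations: /m/ → [ɳ] before /ʂ/ (bilabial → retroflex, matching retroflex); /m/ → [n] before /z/ (bilabial → alveolar, matching alveolar) — only place changes, and always toward the following segment.
No alternation appears in [bisəmɸɛ], [χɛɲamβʊ]: there the adjacent consonants already agree in place (/m/ and /ɸ/ are both bilabial; /m/ and /β/ are both bilabial), so these forms are consistent with the same rule.
Since the segment that changes precedes the conditioning segment, the assimilation is regressive.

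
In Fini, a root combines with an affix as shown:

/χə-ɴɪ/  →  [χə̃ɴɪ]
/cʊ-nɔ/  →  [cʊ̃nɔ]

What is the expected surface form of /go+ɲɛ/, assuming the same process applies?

[gõɲɛ]

The data show regressive nasality assimilation (vowel nasalisation): /ə/ → [ə̃] before /ɴ/; /ʊ/ → [ʊ̃] before /n/ — a vowel is nasalised by an immediately following nasal consonant.
/o/ sits next to the nasal /ɲ/ and is therefore nasalised to [õ].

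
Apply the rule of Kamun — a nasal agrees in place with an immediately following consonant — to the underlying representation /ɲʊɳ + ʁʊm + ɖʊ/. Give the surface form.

The rule targets /ɳ/ (voiced retroflex nasal), which sits before the trigger /ʁ/ (uvular).
The voiced uvular nasal is [ɴ], so /ɳ/ → [ɴ].
At the second juncture, /m/ likewise becomes [ɳ] adjacent to /ɖ/.

[ɲʊɴʁʊɳɖʊ]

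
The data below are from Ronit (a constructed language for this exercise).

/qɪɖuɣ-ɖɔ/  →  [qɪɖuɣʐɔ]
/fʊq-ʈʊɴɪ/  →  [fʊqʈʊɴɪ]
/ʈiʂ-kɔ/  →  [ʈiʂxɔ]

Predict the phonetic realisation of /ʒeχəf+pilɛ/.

The data show progressive manner assimilation: /ɖ/ → [ʐ] after /ɣ/; /k/ → [x] after /ʂ/. In each pair only manner changes, matching the preceding consonant, while place and voice stay constant.
Nothing changes in [fʊqʈʊɴɪ]: there the adjacent consonants already agree in manner (/ʈ/ and /q/ are both stops), so this form is consistent with the same rule.
/p/ is a voiceless bilabial stop. The preceding trigger /f/ is a fricative, so /p/ must become a fricative as well.
A voiceless bilabial fricative is [ɸ], so the surface segment is [ɸ].

[ʒeχəfɸilɛ]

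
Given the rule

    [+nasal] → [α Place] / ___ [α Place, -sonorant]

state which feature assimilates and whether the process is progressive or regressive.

regressive place assimilation

The shared variable α links the value of the place features (abbreviated [Place]) on the target to the same value on the neighbouring segment, so place is the feature that assimilates.
Since the environment is written after the underscore, the trigger follows the target; the direction is regressive.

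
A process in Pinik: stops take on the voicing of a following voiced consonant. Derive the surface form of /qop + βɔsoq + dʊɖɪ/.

[qobβɔsoɢdʊɖɪ]

The rule targets /p/ (voiceless bilabial stop), which sits before the trigger /β/ (voiced).
A voiced bilabial stop is [b], so the surface segment is [b].
At the second juncture, /q/ likewise becomes [ɢ] adjacent to /d/.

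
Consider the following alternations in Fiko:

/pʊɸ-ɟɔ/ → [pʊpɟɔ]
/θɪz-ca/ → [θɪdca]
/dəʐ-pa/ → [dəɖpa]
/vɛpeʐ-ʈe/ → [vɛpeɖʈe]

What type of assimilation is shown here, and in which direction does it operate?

Underlying /ɸ/ is realised as [p] next to /ɟ/; /ɟ/ itself does not change.
The change fricative → stop matches the manner of the following /ɟ/, identifying this as manner assimilation.
Place and voice are unchanged, so the assimilation is partial, not total.
The same holds elsewhere in the data: /z/ → [d] before /c/ (fricative → stop, matching a stop); /ʐ/ → [ɖ] before /p/ (fricative → stop, matching a stop); /ʐ/ → [ɖ] before /ʈ/ (fricative → stop, matching a stop) — only manner changes, and always toward the following segment.
The trigger is the following segment, so the direction is regressive (anticipatory).

regressive manner assimilation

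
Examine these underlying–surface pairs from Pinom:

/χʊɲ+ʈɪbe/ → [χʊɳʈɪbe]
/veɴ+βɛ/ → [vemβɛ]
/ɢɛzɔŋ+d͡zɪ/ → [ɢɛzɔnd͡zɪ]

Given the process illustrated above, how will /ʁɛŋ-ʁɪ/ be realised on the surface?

The data show regressive place assimilation: /ɲ/ → [ɳ] before /ʈ/; /ɴ/ → [m] before /β/; /ŋ/ → [n] before /d͡z/. In each pair only place changes, matching the following consonant, while manner and voice stay constant.
The rule targets /ŋ/ (voiced velar nasal), which sits before the trigger /ʁ/ (uvular).
Changing only its place to uvular gives [ɴ] — the voiced uvular nasal.

[ʁɛɴʁɪ]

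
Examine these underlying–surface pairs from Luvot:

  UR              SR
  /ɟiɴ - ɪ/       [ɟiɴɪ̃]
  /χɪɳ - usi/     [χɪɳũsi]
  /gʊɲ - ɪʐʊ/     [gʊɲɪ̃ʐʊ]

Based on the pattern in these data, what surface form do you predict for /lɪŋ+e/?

[lɪŋẽ]

The data show progressive nasality assimilation (vowel nasalisation): /ɪ/ → [ɪ̃] after /ɴ/; /u/ → [ũ] after /ɳ/; /ɪ/ → [ɪ̃] after /ɲ/ — a vowel is nasalised by an immediately preceding nasal consonant.
/e/ sits next to the nasal /ŋ/ and is therefore nasalised to [ẽ].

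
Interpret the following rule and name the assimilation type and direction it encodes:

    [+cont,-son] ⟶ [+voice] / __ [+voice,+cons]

regressive voicing assimilation

The structural change is [+voice], and the conditioning segment [+voice,+cons] (a voiced consonant) is itself voiced, so the target comes to share the voicing of its neighbour — voicing assimilation.
The conditioning segment sits to the right of the focus bar, meaning the trigger follows the segment that changes — regressive assimilation.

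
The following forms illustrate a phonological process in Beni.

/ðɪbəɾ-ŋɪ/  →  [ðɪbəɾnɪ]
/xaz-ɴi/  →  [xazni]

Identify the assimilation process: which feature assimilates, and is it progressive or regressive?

Comparing underlying and surface forms, /ŋ/ → [n] is the alternation; the neighbouring /ɾ/ is constant.
The change velar → alveolar matches the place of the preceding /ɾ/, identifying this as place assimilation.
Manner and voice are unchanged, so the assimilation is partial, not total.
The same holds elsewhere in the data: /ɴ/ → [n] after /z/ (uvular → alveolar, matching alveolar) — only place changes, and always toward the preceding segment.
Since the segment that changes follows the conditioning segment, the assimilation is progressive.

progressive place assimilation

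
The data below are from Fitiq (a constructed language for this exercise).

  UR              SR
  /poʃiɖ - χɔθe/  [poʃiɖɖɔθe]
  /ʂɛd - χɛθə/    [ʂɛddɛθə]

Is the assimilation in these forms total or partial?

total assimilation

Underlying /χ/ is realised as [ɖ] next to /ɖ/; /ɖ/ itself does not change.
The output [ɖ] is identical to the trigger /ɖ/ — every feature (place, manner, voicing) has been copied — so this is total assimilation.
The remaining alternation confirms this: /χ/ → [d] after /d/ — in each case the output is a copy of the preceding consonant.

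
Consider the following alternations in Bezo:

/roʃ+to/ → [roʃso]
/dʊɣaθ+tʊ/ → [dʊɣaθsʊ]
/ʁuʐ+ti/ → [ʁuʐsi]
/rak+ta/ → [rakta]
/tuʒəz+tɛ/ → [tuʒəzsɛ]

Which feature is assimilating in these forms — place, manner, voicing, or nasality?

Comparing underlying and surface forms, /t/ → [s] is the alternation; the neighbouring /ʃ/ is constant.
The change stop → fricative matches the manner of the preceding /ʃ/, identifying this as manner assimilation.
The other alternating forms pattern the same way: /t/ → [s] after /θ/ (stop → fricative, matching a fricative); /t/ → [s] after /ʐ/ (stop → fricative, matching a fricative); /t/ → [s] after /z/ (stop → fricative, matching a fricative) — only manner changes, and always toward the preceding segment.
No alternation appears in [rakta]: there the adjacent consonants already agree in manner (/t/ and /k/ are both stops), so this form is consistent with the same rule.

manner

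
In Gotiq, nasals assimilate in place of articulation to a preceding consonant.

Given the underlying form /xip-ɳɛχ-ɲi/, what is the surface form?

[xipmɛχɴi]

The rule targets /ɳ/ (voiced retroflex nasal), which sits after the trigger /p/ (bilabial).
The voiced bilabial nasal is [m], so /ɳ/ → [m].
At the second juncture, /ɲ/ likewise becomes [ɴ] adjacent to /χ/.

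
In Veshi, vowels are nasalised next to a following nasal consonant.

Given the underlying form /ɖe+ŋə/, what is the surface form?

[ɖẽŋə]

/e/ sits next to the nasal /ŋ/ and is therefore nasalised to [ẽ].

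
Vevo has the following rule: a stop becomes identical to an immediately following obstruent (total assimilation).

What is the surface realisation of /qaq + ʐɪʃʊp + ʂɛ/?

[qaʐʐɪʃʊʂʂɛ]

/q/ is the segment targeted by the rule; it sits immediately before /ʐ/, so it assimilates completely and surfaces as [ʐ].
At the second juncture, /p/ likewise becomes [ʂ] adjacent to /ʂ/.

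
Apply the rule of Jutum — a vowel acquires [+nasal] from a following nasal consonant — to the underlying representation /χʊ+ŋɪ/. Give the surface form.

[χʊ̃ŋɪ]

The vowel /ʊ/ is adjacent to the following nasal /ŋ/, so it acquires [+nasal] and surfaces as [ʊ̃].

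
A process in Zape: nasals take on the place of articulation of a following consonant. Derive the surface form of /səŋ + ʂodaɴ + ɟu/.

[səɳʂodaɲɟu]

/ŋ/ is a voiced velar nasal. The following trigger /ʂ/ is retroflex, so /ŋ/ must become retroflex as well.
A voiced retroflex nasal is [ɳ], so the surface segment is [ɳ].
The same rule applies at the second boundary: /ɴ/ → [ɲ] next to /ɟ/.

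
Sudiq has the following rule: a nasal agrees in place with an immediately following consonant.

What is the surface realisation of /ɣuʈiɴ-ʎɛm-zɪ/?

[ɣuʈiɲʎɛnzɪ]

/ɴ/ is a voiced uvular nasal. The following trigger /ʎ/ is palatal, so /ɴ/ must become palatal as well.
The voiced palatal nasal is [ɲ], so /ɴ/ → [ɲ].
The same rule applies at the second boundary: /m/ → [n] next to /z/.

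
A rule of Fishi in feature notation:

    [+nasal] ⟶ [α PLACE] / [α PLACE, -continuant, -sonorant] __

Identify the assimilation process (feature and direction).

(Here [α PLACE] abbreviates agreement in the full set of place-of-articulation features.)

The rule copies the place features (abbreviated [PLACE]) from the environment onto the target, so the assimilating feature is place.
The conditioning segment sits to the left of the focus bar, meaning the trigger precedes the segment that changes — progressive assimilation.

progressive place assimilation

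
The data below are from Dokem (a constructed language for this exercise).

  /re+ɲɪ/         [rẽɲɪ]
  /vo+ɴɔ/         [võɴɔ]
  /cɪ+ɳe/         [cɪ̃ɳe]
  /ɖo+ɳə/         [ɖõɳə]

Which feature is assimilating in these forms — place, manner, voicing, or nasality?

The vowel /e/ surfaces as nasalised [ẽ] next to the following nasal /ɲ/ — it has acquired the [+nasal] feature of its neighbour.
Likewise in the remaining data: /o/ → [õ] before /ɴ/; /ɪ/ → [ɪ̃] before /ɳ/; /o/ → [õ] before /ɳ/ — each time a vowel is nasalised next to a following nasal.

nasality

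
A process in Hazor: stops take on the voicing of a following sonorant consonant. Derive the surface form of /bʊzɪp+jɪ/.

The rule targets /p/ (voiceless bilabial stop), which sits before the trigger /j/ (voiced).
The voiced bilabial stop is [b], so /p/ → [b].

[bʊzɪbjɪ]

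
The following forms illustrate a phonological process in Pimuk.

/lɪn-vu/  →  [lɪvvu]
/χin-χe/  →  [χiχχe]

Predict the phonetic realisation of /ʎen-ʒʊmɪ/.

[ʎeʒʒʊmɪ]

The data show regressive total assimilation (/n/ → [v] before /v/; /n/ → [χ] before /χ/): in every case the target segment becomes identical to its following neighbour, copying more than a single feature.
/n/ is the segment targeted by the rule; it sits immediately before /ʒ/, so it assimilates completely and surfaces as [ʒ].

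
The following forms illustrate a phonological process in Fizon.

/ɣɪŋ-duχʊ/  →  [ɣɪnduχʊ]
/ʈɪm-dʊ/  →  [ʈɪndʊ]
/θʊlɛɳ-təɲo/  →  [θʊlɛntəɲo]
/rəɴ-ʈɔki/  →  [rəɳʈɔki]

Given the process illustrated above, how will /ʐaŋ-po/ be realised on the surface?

[ʐampo]

The data show regressive place assimilation: /ŋ/ → [n] before /d/; /m/ → [n] before /d/; /ɳ/ → [n] before /t/; /ɴ/ → [ɳ] before /ʈ/. In each pair only place changes, matching the following consonant, while manner and voice stay constant.
The rule targets /ŋ/ (voiced velar nasal), which sits before the trigger /p/ (bilabial).
Changing only its place to bilabial gives [m] — the voiced bilabial nasal.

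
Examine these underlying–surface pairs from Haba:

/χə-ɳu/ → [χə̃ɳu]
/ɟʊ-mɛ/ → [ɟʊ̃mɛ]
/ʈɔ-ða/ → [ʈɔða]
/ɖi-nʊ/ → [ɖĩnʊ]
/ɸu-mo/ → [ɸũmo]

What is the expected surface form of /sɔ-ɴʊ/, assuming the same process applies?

[sɔ̃ɴʊ]

The data show regressive nasality assimilation (vowel nasalisation): /ə/ → [ə̃] before /ɳ/; /ʊ/ → [ʊ̃] before /m/; /i/ → [ĩ] before /n/; /u/ → [ũ] before /m/ — a vowel is nasalised by an immediately following nasal consonant.
No change occurs in [ʈɔða] because the vowel at the boundary is adjacent to an oral consonant, not a nasal (/ɔ/ next to /ð/).
/ɔ/ sits next to the nasal /ɴ/ and is therefore nasalised to [ɔ̃].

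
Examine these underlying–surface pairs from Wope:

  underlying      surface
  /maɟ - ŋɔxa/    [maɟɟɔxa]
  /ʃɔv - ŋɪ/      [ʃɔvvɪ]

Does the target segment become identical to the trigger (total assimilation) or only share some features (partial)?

total assimilation

Underlying /ŋ/ is realised as [ɟ] next to /ɟ/; /ɟ/ itself does not change.
The output [ɟ] is identical to the trigger /ɟ/ — every feature (place, manner, voicing) has been copied — so this is total assimilation.
The other form behaves the same way: /ŋ/ → [v] after /v/ — in each case the output is a copy of the preceding consonant.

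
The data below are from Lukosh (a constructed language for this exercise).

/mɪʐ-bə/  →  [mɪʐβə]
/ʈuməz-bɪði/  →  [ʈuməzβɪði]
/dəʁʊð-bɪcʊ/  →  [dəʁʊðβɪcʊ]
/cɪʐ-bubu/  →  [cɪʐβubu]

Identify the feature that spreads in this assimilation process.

Underlying /b/ is realised as [β] next to /ʐ/; /ʐ/ itself does not change.
/b/ is a stop while /ʐ/ is a fricative; the output [β] is a fricative, matching the trigger — so the feature that spreads is manner.
The same holds elsewhere in the data: /b/ → [β] after /z/ (stop → fricative, matching a fricative); /b/ → [β] after /ð/ (stop → fricative, matching a fricative) — only manner changes, and always toward the preceding segment.

manner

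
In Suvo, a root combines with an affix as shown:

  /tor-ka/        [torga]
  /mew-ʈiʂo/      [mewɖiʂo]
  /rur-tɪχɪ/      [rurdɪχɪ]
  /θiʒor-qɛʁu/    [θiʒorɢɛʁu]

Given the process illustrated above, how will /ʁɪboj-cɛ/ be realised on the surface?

The data show progressive voicing assimilation: /k/ → [g] after /r/; /ʈ/ → [ɖ] after /w/; /t/ → [d] after /r/; /q/ → [ɢ] after /r/. In each pair only voicing changes, matching the preceding consonant, while place and manner stay constant.
/c/ is a voiceless palatal stop. The preceding trigger /j/ is voiced, so /c/ must become voiced as well.
The voiced palatal stop is [ɟ], so /c/ → [ɟ].

[ʁɪbojɟɛ]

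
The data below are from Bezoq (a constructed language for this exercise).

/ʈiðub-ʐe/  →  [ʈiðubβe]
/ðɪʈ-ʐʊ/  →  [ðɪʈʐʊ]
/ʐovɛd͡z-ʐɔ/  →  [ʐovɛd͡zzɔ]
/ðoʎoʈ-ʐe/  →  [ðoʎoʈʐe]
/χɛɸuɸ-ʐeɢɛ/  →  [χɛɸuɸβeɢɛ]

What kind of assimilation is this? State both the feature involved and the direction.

Underlying /ʐ/ is realised as [β] next to /b/; /b/ itself does not change.
The change retroflex → bilabial matches the place of the preceding /b/, identifying this as place assimilation.
Manner and voice are unchanged, so the assimilation is partial, not total.
The other alternating forms pattern the same way: /ʐ/ → [z] after /d͡z/ (retroflex → alveolar, matching alveolar); /ʐ/ → [β] after /ɸ/ (retroflex → bilabial, matching bilabial) — only place changes, and always toward the preceding segment.
Nothing changes in [ðɪʈʐʊ], [ðoʎoʈʐe]: there the adjacent consonants already agree in place (/ʐ/ and /ʈ/ are both retroflex; /ʐ/ and /ʈ/ are both retroflex), so these forms are consistent with the same rule.
The trigger is the preceding segment, so the direction is progressive (perseverative).

progressive place assimilation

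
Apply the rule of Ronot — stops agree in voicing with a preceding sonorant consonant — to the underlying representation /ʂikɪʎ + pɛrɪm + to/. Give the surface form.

The rule targets /p/ (voiceless bilabial stop), which sits after the trigger /ʎ/ (voiced).
Changing only its voicing to voiced gives [b] — the voiced bilabial stop.
The same rule applies at the second boundary: /t/ → [d] next to /m/.

[ʂikɪʎbɛrɪmdo]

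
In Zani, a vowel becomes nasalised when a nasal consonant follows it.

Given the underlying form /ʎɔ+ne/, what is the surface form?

[ʎɔ̃ne]

The vowel /ɔ/ is adjacent to the following nasal /n/, so it acquires [+nasal] and surfaces as [ɔ̃].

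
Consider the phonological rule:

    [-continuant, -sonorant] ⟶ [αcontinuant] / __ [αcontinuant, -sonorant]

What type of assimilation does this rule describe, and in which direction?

regressive manner assimilation

The rule copies [continuant] (continuancy) from the environment onto the target stops; since [±continuant] encodes the stop/fricative manner contrast, the assimilating dimension is manner.
The conditioning segment sits to the right of the focus bar, meaning the trigger follows the segment that changes — regressive assimilation.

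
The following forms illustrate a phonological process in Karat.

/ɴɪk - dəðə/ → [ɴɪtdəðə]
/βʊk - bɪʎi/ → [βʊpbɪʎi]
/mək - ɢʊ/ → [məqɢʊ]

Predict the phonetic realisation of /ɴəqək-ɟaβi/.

[ɴəqəcɟaβi]

The data show regressive place assimilation: /k/ → [t] before /d/; /k/ → [p] before /b/; /k/ → [q] before /ɢ/. In each pair only place changes, matching the following consonant, while manner and voice stay constant.
/k/ is a voiceless velar stop. The following trigger /ɟ/ is palatal, so /k/ must become palatal as well.
Changing only its place to palatal gives [c] — the voiceless palatal stop.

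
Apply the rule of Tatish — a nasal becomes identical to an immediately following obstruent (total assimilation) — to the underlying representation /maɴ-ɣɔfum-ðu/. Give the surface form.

/ɴ/ is the segment targeted by the rule; it sits immediately before /ɣ/, so it assimilates completely and surfaces as [ɣ].
The same rule applies at the second boundary: /m/ → [ð] next to /ð/.

[maɣɣɔfuððu]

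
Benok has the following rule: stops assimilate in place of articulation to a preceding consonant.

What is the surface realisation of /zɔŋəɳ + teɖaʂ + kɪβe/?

The rule targets /t/ (voiceless alveolar stop), which sits after the trigger /ɳ/ (retroflex).
The voiceless retroflex stop is [ʈ], so /t/ → [ʈ].
The same rule applies at the second boundary: /k/ → [ʈ] next to /ʂ/.

[zɔŋəɳʈeɖaʂʈɪβe]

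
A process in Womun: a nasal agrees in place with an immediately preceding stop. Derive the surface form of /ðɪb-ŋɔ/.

[ðɪbmɔ]

The rule targets /ŋ/ (voiced velar nasal), which sits after the trigger /b/ (bilabial).
Changing only its place to bilabial gives [m] — the voiced bilabial nasal.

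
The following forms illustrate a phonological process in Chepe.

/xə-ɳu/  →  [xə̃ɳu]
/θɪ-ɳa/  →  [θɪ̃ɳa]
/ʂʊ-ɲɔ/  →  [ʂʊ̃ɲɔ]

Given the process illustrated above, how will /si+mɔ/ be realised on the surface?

The data show regressive nasality assimilation (vowel nasalisation): /ə/ → [ə̃] before /ɳ/; /ɪ/ → [ɪ̃] before /ɳ/; /ʊ/ → [ʊ̃] before /ɲ/ — a vowel is nasalised by an immediately following nasal consonant.
/i/ sits next to the nasal /m/ and is therefore nasalised to [ĩ].

[sĩmɔ]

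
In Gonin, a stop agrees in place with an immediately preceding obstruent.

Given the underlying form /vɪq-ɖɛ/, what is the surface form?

/ɖ/ is a voiced retroflex stop. The preceding trigger /q/ is uvular, so /ɖ/ must become uvular as well.
A voiced uvular stop is [ɢ], so the surface segment is [ɢ].

[vɪqɢɛ]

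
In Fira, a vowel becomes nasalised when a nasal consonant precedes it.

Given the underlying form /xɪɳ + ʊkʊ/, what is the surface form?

/ʊ/ sits next to the nasal /ɳ/ and is therefore nasalised to [ʊ̃].

[xɪɳʊ̃kʊ]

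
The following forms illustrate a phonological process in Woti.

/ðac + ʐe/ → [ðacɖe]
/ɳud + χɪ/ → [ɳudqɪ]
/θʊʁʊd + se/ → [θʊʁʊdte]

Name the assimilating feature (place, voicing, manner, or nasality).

Underlying /ʐ/ is realised as [ɖ] next to /c/; /c/ itself does not change.
The change fricative → stop matches the manner of the preceding /c/, identifying this as manner assimilation.
The same holds elsewhere in the data: /χ/ → [q] after /d/ (fricative → stop, matching a stop); /s/ → [t] after /d/ (fricative → stop, matching a stop) — only manner changes, and always toward the preceding segment.

manner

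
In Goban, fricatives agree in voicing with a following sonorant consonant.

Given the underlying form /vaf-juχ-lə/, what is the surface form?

[vavjuʁlə]

The rule targets /f/ (voiceless labiodental fricative), which sits before the trigger /j/ (voiced).
The voiced labiodental fricative is [v], so /f/ → [v].
At the second juncture, /χ/ likewise becomes [ʁ] adjacent to /l/.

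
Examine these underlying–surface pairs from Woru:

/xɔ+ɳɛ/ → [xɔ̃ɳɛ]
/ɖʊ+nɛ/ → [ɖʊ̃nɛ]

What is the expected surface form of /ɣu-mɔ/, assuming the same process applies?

[ɣũmɔ]

The data show regressive nasality assimilation (vowel nasalisation): /ɔ/ → [ɔ̃] before /ɳ/; /ʊ/ → [ʊ̃] before /n/ — a vowel is nasalised by an immediately following nasal consonant.
The vowel /u/ is adjacent to the following nasal /m/, so it acquires [+nasal] and surfaces as [ũ].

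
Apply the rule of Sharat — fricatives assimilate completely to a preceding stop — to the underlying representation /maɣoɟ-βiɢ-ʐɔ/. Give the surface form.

/β/ is the segment targeted by the rule; it sits immediately after /ɟ/, so it assimilates completely and surfaces as [ɟ].
At the second juncture, /ʐ/ likewise becomes [ɢ] adjacent to /ɢ/.

[maɣoɟɟiɢɢɔ]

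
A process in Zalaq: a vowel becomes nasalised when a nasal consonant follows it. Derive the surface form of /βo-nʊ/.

[βõnʊ]

The vowel /o/ is adjacent to the following nasal /n/, so it acquires [+nasal] and surfaces as [õ].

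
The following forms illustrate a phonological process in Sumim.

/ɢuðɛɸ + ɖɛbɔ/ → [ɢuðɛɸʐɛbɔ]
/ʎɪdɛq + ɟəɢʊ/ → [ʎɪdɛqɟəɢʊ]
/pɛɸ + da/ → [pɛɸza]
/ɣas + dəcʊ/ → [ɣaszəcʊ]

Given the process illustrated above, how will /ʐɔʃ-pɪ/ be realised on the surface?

The data show progressive manner assimilation: /ɖ/ → [ʐ] after /ɸ/; /d/ → [z] after /ɸ/; /d/ → [z] after /s/. In each pair only manner changes, matching the preceding consonant, while place and voice stay constant.
No alternation appears in [ʎɪdɛqɟəɢʊ]: there the adjacent consonants already agree in manner (/ɟ/ and /q/ are both stops), so this form is consistent with the same rule.
The rule targets /p/ (voiceless bilabial stop), which sits after the trigger /ʃ/ (fricative).
The voiceless bilabial fricative is [ɸ], so /p/ → [ɸ].

[ʐɔʃɸɪ]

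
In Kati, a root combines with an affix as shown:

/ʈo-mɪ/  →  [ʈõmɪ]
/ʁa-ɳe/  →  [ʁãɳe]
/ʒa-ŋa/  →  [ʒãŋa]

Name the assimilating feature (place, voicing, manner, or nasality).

nasality

The vowel /o/ surfaces as nasalised [õ] next to the following nasal /m/ — it has acquired the [+nasal] feature of its neighbour.
Likewise in the remaining data: /a/ → [ã] before /ɳ/; /a/ → [ã] before /ŋ/ — each time a vowel is nasalised next to a following nasal.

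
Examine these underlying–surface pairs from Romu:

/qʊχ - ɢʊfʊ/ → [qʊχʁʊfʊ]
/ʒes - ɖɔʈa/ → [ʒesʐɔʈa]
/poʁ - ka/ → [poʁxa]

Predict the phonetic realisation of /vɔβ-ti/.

The data show progressive manner assimilation: /ɢ/ → [ʁ] after /χ/; /ɖ/ → [ʐ] after /s/; /k/ → [x] after /ʁ/. In each pair only manner changes, matching the preceding consonant, while place and voice stay constant.
/t/ is a voiceless alveolar stop. The preceding trigger /β/ is a fricative, so /t/ must become a fricative as well.
The voiceless alveolar fricative is [s], so /t/ → [s].

[vɔβsi]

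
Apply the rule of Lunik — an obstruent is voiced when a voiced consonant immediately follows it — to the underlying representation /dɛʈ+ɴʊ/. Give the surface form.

The rule targets /ʈ/ (voiceless retroflex stop), which sits before the trigger /ɴ/ (voiced).
A voiced retroflex stop is [ɖ], so the surface segment is [ɖ].

[dɛɖɴʊ]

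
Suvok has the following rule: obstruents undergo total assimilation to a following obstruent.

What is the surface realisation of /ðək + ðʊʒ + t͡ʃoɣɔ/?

[ðəððʊt͡ʃt͡ʃoɣɔ]

/k/ is the segment targeted by the rule; it sits immediately before /ð/, so it assimilates completely and surfaces as [ð].
At the second juncture, /ʒ/ likewise becomes [t͡ʃ] adjacent to /t͡ʃ/.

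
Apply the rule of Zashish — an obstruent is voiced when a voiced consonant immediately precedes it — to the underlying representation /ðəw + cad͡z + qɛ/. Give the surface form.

[ðəwɟad͡zɢɛ]

The rule targets /c/ (voiceless palatal stop), which sits after the trigger /w/ (voiced).
Changing only its voicing to voiced gives [ɟ] — the voiced palatal stop.
The same rule applies at the second boundary: /q/ → [ɢ] next to /d͡z/.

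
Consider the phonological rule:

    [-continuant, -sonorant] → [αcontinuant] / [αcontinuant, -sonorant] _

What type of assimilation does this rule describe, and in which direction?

progressive manner assimilation

The shared variable α links the value of [continuant] on the target to that of the neighbouring obstruent. [continuant] distinguishes stops from fricatives — a manner-of-articulation feature — so this is manner assimilation.
The conditioning segment sits to the left of the focus bar, meaning the trigger precedes the segment that changes — progressive assimilation.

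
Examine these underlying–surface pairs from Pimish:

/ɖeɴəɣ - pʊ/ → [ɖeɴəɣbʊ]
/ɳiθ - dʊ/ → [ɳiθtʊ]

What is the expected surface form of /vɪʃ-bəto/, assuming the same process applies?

[vɪʃpəto]

The data show progressive voicing assimilation: /p/ → [b] after /ɣ/; /d/ → [t] after /θ/. In each pair only voicing changes, matching the preceding consonant, while place and manner stay constant.
/b/ is a voiced bilabial stop. The preceding trigger /ʃ/ is voiceless, so /b/ must become voiceless as well.
The voiceless bilabial stop is [p], so /b/ → [p].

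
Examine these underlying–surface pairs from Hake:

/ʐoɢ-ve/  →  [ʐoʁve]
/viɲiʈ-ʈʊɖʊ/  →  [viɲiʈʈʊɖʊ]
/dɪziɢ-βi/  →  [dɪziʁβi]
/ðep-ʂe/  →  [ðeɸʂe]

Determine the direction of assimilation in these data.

regressive

The segment that alternates is /ɢ/, which surfaces as [ʁ] when adjacent to /v/.
The change stop → fricative matches the manner of the following /v/, identifying this as manner assimilation.
The same holds elsewhere in the data: /ɢ/ → [ʁ] before /β/ (stop → fricative, matching a fricative); /p/ → [ɸ] before /ʂ/ (stop → fricative, matching a fricative) — only manner changes, and always toward the following segment.
Nothing changes in [viɲiʈʈʊɖʊ]: there the adjacent consonants already agree in manner (/ʈ/ and /ʈ/ are both stops), so this form is consistent with the same rule.
Since the segment that changes precedes the conditioning segment, the assimilation is regressive.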